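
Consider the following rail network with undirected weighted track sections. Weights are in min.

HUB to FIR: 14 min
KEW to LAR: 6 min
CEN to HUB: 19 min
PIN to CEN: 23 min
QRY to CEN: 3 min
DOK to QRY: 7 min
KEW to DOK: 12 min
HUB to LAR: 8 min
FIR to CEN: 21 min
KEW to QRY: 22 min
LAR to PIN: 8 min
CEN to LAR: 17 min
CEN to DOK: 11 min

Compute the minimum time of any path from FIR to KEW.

28 min

Settle nodes by increasing distance from FIR:
FIR: 0
HUB: 14  (via FIR)
CEN: 21  (via FIR)
LAR: 22  (via HUB)
QRY: 24  (via CEN)
KEW: 28  (via LAR)
Shortest route: FIR → HUB → LAR → KEW = 28 min.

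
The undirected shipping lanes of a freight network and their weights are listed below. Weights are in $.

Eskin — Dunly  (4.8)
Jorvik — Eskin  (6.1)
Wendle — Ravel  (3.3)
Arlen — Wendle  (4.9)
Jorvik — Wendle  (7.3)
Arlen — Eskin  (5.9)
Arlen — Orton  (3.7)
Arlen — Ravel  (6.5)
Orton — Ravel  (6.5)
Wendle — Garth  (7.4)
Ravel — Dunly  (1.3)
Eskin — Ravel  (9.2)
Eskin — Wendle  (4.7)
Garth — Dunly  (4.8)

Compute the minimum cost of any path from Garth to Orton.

Settle nodes by increasing distance from Garth:
Garth: 0
Dunly: 4.8  (via Garth)
Ravel: 6.1  (via Dunly)
Wendle: 7.4  (via Garth)
Eskin: 9.6  (via Dunly)
Arlen: 12.3  (via Wendle)
Orton: 12.6  (via Ravel)
Shortest route: Garth → Dunly → Ravel → Orton = $12.6.

$12.6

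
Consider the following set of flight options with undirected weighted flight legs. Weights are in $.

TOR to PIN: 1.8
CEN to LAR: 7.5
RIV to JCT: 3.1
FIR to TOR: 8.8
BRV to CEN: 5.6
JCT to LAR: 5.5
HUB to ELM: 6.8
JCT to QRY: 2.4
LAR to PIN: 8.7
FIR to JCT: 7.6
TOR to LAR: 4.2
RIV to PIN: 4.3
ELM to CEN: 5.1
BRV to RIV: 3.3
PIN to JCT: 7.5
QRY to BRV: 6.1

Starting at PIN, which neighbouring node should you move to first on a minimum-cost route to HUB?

Compare a few routes:
PIN–LAR–CEN–ELM–HUB: 8.7+7.5+5.1+6.8 = 28.1
PIN–JCT–RIV–BRV–CEN–ELM–HUB: 7.5+3.1+3.3+5.6+5.1+6.8 = 31.4
PIN–TOR–LAR–CEN–ELM–HUB: 1.8+4.2+7.5+5.1+6.8 = 25.4
PIN–RIV–BRV–CEN–ELM–HUB: 4.3+3.3+5.6+5.1+6.8 = 25.1
Cheapest is PIN–RIV–BRV–CEN–ELM–HUB at $25.1.
So from PIN the first move is to RIV.

RIV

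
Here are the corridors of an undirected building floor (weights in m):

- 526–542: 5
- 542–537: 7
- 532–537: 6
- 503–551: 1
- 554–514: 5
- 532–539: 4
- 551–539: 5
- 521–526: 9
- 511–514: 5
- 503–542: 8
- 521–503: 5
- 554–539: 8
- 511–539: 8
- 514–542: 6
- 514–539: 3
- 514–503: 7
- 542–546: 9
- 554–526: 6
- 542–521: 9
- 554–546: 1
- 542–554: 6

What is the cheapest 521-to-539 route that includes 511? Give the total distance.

Best 521 to 511: 521 → 503 → 514 → 511 costing 17
Shortest 511→539: 511 → 539 = 8
Total via 511: 17 + 8 = 25 m.

25 m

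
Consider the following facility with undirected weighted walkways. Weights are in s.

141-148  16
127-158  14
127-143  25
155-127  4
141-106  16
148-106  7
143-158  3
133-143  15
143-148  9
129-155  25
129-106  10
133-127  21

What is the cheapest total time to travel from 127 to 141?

Compare a few routes:
127–158–143–148–106–141: 14+3+9+7+16 = 49
127–158–143–148–141: 14+3+9+16 = 42
127–143–148–141: 25+9+16 = 50
The minimum is 42 s via 127–158–143–148–141.

42 s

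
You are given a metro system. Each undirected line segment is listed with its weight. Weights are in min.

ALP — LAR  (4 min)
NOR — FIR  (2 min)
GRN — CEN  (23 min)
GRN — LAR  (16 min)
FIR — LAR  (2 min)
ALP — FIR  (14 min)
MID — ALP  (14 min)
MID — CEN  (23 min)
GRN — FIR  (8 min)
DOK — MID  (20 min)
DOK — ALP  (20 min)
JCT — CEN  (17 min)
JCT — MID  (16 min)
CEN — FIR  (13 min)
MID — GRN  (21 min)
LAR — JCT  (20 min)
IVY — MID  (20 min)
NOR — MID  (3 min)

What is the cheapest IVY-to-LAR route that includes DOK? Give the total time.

Shortest IVY→DOK: IVY–MID–DOK = 40
Shortest DOK→LAR: DOK–ALP–LAR = 24
Total via DOK: 40 + 24 = 64 min.

64 min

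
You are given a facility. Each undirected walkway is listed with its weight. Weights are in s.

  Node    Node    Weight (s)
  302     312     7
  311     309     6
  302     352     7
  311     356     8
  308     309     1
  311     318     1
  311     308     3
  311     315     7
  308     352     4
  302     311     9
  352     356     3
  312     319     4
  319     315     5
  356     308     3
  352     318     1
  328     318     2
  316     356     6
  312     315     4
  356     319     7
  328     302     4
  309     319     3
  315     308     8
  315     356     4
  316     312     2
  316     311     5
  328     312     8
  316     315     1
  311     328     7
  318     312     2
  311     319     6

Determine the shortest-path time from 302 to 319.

Running Dijkstra from 302:
302: 0
328: 4  (via 302)
318: 6  (via 328)
312: 7  (via 302)
311: 7  (via 318)
352: 7  (via 302)
316: 9  (via 312)
308: 10  (via 311)
356: 10  (via 352)
315: 10  (via 316)
309: 11  (via 308)
319: 11  (via 312)
Shortest route: 302–312–319 = 11 s.

11 s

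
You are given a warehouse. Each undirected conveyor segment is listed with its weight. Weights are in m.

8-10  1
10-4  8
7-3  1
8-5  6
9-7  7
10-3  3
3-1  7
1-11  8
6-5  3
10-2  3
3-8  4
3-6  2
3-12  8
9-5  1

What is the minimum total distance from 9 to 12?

14 m

Compare a few routes:
9–5–6–3–12: 1+3+2+8 = 14
9–7–3–12: 7+1+8 = 16
Cheapest is 9–5–6–3–12 at 14 m.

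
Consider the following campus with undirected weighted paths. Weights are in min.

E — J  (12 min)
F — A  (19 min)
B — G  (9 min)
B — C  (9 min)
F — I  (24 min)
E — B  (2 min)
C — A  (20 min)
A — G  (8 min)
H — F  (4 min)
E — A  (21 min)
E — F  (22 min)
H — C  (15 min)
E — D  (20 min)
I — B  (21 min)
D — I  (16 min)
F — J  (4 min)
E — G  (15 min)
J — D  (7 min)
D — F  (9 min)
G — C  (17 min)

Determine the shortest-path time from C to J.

Compare a few routes:
C - H - F - D - J: 15+4+9+7 = 35
C - B - E - J: 9+2+12 = 23
The minimum is 23 min via C - B - E - J.

23 min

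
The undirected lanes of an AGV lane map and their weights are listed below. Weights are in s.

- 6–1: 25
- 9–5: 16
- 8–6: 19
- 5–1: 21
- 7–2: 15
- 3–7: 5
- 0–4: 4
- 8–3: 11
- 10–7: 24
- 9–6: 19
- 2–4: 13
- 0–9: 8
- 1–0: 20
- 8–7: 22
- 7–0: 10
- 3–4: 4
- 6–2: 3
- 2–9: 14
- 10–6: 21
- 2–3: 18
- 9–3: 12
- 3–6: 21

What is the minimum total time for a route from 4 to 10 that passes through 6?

37 s

Shortest 4→6: 4–2–6 = 16
Shortest 6→10: 6–10 = 21
Total via 6: 16 + 21 = 37 s.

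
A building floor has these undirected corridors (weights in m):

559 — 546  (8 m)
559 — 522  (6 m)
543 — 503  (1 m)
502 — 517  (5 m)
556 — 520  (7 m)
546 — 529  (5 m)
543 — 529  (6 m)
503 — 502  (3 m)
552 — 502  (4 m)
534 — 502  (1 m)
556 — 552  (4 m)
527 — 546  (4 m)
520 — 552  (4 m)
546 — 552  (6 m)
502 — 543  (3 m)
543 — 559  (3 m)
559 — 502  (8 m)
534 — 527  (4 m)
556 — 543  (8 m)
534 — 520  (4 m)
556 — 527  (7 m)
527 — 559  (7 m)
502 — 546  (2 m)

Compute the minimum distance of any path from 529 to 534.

8 m

Compare a few routes:
529 → 543 → 502 → 534: 6+3+1 = 10
529 → 546 → 502 → 534: 5+2+1 = 8
529 → 543 → 503 → 502 → 534: 6+1+3+1 = 11
The minimum is 8 m via 529 → 546 → 502 → 534.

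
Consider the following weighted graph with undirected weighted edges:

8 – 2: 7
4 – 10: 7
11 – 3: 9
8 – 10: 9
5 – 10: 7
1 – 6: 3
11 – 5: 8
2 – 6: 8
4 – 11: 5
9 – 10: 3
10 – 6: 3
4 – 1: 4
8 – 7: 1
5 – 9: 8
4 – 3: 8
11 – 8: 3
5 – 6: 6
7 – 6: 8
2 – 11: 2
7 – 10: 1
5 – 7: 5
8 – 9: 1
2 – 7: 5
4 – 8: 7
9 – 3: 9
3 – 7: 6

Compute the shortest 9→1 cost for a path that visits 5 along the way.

Shortest 9→5: 9–8–7–5 = 7
Best 5 to 1: 5–6–1 costing 9
Total via 5: 7 + 9 = 16.

16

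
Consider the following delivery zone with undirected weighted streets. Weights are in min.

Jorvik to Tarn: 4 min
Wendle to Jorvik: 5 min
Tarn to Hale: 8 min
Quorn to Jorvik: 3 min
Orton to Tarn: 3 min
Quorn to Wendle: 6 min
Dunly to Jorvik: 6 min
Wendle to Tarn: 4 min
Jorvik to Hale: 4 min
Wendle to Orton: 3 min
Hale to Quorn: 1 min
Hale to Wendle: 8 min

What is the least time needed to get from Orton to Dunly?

13 min

Settle nodes by increasing distance from Orton:
Orton: 0
Wendle: 3  (via Orton)
Tarn: 3  (via Orton)
Jorvik: 7  (via Tarn)
Quorn: 9  (via Wendle)
Hale: 10  (via Quorn)
Dunly: 13  (via Jorvik)
Shortest route: Orton → Tarn → Jorvik → Dunly = 13 min.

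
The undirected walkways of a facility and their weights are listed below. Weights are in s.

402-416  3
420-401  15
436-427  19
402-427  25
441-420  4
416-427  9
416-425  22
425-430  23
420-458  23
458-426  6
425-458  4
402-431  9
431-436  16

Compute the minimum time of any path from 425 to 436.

50 s

Candidate routes:
425 - 416 - 427 - 436: 22+9+19 = 50
425 - 416 - 402 - 427 - 436: 22+3+25+19 = 69
425 - 416 - 427 - 402 - 431 - 436: 22+9+25+9+16 = 81
The minimum is 50 s via 425 - 416 - 427 - 436.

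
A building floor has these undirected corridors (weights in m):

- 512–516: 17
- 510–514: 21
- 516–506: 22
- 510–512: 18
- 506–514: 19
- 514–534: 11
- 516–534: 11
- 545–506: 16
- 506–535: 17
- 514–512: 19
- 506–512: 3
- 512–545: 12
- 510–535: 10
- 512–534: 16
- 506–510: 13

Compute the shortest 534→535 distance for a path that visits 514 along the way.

42 m

Shortest 534→514: 534–514 = 11
Best 514 to 535: 514–510–535 costing 31
Total via 514: 11 + 31 = 42 m.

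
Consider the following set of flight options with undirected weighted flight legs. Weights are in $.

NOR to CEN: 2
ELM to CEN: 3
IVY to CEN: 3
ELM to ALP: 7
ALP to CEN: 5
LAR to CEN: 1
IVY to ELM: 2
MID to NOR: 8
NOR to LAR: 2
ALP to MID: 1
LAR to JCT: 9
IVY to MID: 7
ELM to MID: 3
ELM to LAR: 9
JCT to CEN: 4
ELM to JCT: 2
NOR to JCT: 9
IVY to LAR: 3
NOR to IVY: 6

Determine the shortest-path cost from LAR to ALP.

$6

Running Dijkstra from LAR:
LAR: 0
CEN: 1  (via LAR)
NOR: 2  (via LAR)
IVY: 3  (via LAR)
ELM: 4  (via CEN)
JCT: 5  (via CEN)
ALP: 6  (via CEN)
Shortest route: LAR–CEN–ALP = $6.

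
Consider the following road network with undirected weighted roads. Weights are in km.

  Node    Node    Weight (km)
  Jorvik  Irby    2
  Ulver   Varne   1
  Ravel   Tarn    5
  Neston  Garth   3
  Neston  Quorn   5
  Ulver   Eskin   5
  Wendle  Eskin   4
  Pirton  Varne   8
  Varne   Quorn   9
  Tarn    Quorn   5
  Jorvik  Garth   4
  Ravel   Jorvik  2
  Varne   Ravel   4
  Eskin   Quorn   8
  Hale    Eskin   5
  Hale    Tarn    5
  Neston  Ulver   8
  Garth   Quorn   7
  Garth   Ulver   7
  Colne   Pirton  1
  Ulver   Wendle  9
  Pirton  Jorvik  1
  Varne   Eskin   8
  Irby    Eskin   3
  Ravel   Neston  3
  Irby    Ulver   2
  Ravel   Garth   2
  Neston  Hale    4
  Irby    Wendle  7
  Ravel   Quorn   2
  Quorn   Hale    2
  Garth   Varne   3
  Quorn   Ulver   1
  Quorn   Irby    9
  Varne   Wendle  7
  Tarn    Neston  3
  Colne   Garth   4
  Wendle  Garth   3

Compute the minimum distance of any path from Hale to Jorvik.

Settle nodes by increasing distance from Hale:
Hale: 0
Quorn: 2  (via Hale)
Ulver: 3  (via Quorn)
Ravel: 4  (via Quorn)
Varne: 4  (via Ulver)
Neston: 4  (via Hale)
Irby: 5  (via Ulver)
Tarn: 5  (via Hale)
Eskin: 5  (via Hale)
Jorvik: 6  (via Ravel)
Shortest route: Hale → Quorn → Ravel → Jorvik = 6 km.

6 km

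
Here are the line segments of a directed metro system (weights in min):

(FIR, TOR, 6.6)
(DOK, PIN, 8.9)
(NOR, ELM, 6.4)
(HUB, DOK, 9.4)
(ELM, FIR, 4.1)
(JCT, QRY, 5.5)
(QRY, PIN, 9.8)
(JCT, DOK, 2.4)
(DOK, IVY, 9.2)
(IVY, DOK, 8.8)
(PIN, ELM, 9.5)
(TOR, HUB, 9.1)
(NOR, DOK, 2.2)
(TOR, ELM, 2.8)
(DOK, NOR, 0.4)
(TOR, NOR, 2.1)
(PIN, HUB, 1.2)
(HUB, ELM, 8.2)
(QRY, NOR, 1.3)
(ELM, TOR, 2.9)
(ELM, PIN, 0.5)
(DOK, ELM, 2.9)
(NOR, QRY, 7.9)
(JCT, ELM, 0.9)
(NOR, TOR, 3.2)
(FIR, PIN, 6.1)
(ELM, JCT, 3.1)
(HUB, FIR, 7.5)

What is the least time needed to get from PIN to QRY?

18 min

Compare a few routes:
PIN–HUB–ELM–JCT–QRY: 1.2+8.2+3.1+5.5 = 18
PIN–ELM–JCT–QRY: 9.5+3.1+5.5 = 18.1
The minimum is 18 min via PIN–HUB–ELM–JCT–QRY.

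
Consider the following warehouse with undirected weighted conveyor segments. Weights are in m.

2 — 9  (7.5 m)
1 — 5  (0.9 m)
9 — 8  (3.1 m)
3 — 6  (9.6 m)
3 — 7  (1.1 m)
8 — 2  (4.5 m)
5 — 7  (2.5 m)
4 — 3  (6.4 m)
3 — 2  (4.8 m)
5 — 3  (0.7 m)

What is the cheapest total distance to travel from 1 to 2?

Candidate routes:
1 - 5 - 3 - 2: 0.9+0.7+4.8 = 6.4
1 - 5 - 7 - 3 - 2: 0.9+2.5+1.1+4.8 = 9.3
The minimum is 6.4 m via 1 - 5 - 3 - 2.

6.4 m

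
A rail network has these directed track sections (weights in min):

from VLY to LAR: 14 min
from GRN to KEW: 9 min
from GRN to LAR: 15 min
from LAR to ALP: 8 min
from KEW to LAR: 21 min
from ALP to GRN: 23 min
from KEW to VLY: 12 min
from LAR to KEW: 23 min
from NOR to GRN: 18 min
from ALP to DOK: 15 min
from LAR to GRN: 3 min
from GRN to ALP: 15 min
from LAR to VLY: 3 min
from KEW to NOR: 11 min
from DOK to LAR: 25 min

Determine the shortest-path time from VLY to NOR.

Compare a few routes:
VLY - LAR - GRN - KEW - NOR: 14+3+9+11 = 37
VLY - LAR - ALP - GRN - KEW - NOR: 14+8+23+9+11 = 65
VLY - LAR - KEW - NOR: 14+23+11 = 48
The minimum is 37 min via VLY - LAR - GRN - KEW - NOR.

37 min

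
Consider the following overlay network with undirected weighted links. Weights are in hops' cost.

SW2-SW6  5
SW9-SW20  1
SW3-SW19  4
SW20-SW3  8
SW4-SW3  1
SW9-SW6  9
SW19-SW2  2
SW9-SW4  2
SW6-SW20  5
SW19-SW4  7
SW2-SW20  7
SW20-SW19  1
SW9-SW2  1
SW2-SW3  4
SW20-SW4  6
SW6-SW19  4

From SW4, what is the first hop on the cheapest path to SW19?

SW9

Candidate routes:
SW4–SW9–SW20–SW19: 2+1+1 = 4
SW4–SW9–SW2–SW19: 2+1+2 = 5
SW4–SW3–SW19: 1+4 = 5
The minimum is 4 hops' cost via SW4–SW9–SW20–SW19.
So from SW4 the first move is to SW9.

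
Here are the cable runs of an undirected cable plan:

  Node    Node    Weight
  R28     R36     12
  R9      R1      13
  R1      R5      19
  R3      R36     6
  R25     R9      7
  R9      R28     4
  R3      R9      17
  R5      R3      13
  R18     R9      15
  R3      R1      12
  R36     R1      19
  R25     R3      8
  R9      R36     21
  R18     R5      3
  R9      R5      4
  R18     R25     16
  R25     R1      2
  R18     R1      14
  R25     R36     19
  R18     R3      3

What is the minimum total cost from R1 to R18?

13

Enumerating some paths:
R1 → R25 → R9 → R5 → R18: 2+7+4+3 = 16
R1 → R3 → R18: 12+3 = 15
R1 → R25 → R3 → R18: 2+8+3 = 13
R1 → R18: 14 = 14
Cheapest is R1 → R25 → R3 → R18 at 13.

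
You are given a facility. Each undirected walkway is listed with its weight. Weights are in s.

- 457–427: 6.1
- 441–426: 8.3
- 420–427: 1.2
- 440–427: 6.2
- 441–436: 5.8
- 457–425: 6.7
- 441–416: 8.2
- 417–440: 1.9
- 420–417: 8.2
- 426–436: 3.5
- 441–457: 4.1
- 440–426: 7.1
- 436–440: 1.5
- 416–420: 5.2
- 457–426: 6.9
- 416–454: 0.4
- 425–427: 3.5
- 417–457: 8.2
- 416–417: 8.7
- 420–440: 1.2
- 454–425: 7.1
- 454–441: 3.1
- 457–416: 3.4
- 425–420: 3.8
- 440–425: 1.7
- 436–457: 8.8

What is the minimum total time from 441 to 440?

Settle nodes by increasing distance from 441:
441: 0
454: 3.1  (via 441)
416: 3.5  (via 454)
457: 4.1  (via 441)
436: 5.8  (via 441)
440: 7.3  (via 436)
Shortest route: 441–436–440 = 7.3 s.

7.3 s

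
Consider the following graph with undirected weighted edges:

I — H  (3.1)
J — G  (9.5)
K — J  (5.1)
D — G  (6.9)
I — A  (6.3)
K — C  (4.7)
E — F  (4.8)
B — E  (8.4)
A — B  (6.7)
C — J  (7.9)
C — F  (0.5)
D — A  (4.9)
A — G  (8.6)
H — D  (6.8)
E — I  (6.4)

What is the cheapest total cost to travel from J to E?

Settle nodes by increasing distance from J:
J: 0
K: 5.1  (via J)
C: 7.9  (via J)
F: 8.4  (via C)
G: 9.5  (via J)
E: 13.2  (via F)
Shortest route: J → C → F → E = 13.2.

13.2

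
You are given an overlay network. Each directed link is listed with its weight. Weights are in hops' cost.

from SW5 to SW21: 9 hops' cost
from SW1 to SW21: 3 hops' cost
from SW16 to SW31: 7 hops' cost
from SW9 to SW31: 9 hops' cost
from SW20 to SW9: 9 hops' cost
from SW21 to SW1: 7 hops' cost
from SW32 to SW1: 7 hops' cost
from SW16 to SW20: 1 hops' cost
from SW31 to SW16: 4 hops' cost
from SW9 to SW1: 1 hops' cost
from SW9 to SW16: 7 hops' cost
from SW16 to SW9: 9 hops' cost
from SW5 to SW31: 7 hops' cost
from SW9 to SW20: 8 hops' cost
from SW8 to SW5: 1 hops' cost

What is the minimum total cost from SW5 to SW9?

20 hops' cost

Shortest distances from SW5:
SW5: 0
SW31: 7  (via SW5)
SW21: 9  (via SW5)
SW16: 11  (via SW31)
SW20: 12  (via SW16)
SW1: 16  (via SW21)
SW9: 20  (via SW16)
Shortest route: SW5 → SW31 → SW16 → SW9 = 20 hops' cost.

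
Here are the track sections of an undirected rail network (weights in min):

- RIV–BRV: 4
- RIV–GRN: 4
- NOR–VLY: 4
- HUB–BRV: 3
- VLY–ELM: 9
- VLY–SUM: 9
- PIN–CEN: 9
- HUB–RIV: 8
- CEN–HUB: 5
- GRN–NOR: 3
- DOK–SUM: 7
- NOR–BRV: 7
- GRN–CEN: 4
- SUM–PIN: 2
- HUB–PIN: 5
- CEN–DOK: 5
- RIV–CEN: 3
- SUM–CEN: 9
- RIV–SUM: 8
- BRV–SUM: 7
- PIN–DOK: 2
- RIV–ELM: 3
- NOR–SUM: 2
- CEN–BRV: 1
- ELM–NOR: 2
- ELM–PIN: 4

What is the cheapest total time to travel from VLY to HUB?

13 min

Enumerating some paths:
VLY–NOR–SUM–PIN–HUB: 4+2+2+5 = 13
VLY–NOR–GRN–CEN–BRV–HUB: 4+3+4+1+3 = 15
VLY–NOR–ELM–PIN–HUB: 4+2+4+5 = 15
VLY–NOR–BRV–HUB: 4+7+3 = 14
The minimum is 13 min via VLY–NOR–SUM–PIN–HUB.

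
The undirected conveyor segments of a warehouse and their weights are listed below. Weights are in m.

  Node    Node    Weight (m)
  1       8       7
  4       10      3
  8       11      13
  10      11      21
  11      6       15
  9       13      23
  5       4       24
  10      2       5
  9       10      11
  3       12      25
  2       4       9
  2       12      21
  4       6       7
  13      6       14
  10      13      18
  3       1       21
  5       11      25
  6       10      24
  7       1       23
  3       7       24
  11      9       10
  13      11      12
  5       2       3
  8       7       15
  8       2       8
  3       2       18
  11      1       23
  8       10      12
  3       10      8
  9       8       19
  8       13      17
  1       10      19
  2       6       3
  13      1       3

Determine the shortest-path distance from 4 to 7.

30 m

Running Dijkstra from 4:
4: 0
10: 3  (via 4)
6: 7  (via 4)
2: 8  (via 10)
3: 11  (via 10)
5: 11  (via 2)
9: 14  (via 10)
8: 15  (via 10)
13: 21  (via 10)
1: 22  (via 10)
11: 22  (via 6)
12: 29  (via 2)
7: 30  (via 8)
Shortest route: 4–10–8–7 = 30 m.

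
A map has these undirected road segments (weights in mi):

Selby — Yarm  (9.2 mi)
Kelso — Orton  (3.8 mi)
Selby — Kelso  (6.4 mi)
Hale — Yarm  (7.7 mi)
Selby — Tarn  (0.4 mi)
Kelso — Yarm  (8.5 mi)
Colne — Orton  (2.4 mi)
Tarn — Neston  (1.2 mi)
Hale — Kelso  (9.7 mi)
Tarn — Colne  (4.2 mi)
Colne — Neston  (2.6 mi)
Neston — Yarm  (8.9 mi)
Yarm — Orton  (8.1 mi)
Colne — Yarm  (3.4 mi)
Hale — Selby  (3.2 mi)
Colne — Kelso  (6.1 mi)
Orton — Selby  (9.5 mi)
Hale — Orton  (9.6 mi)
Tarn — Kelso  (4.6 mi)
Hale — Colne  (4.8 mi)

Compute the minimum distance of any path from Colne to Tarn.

3.8 mi

Enumerating some paths:
Colne → Neston → Tarn: 2.6+1.2 = 3.8
Colne → Hale → Selby → Tarn: 4.8+3.2+0.4 = 8.4
Colne → Tarn: 4.2 = 4.2
Cheapest is Colne → Neston → Tarn at 3.8 mi.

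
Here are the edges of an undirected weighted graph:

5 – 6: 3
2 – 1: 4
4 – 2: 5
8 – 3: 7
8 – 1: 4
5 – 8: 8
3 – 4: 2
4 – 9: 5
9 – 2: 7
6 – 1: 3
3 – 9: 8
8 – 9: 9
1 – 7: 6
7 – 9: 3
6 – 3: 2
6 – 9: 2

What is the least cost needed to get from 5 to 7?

Enumerating some paths:
5–6–3–4–9–7: 3+2+2+5+3 = 15
5–6–9–7: 3+2+3 = 8
5–6–1–7: 3+3+6 = 12
The minimum is 8 via 5–6–9–7.

8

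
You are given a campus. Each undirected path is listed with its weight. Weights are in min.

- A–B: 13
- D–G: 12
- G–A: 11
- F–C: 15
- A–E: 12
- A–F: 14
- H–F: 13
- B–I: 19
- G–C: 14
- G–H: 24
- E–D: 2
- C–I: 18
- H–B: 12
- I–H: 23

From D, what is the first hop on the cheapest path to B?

Enumerating some paths:
D - E - A - B: 2+12+13 = 27
D - G - A - B: 12+11+13 = 36
The minimum is 27 min via D - E - A - B.
So from D the first move is to E.

E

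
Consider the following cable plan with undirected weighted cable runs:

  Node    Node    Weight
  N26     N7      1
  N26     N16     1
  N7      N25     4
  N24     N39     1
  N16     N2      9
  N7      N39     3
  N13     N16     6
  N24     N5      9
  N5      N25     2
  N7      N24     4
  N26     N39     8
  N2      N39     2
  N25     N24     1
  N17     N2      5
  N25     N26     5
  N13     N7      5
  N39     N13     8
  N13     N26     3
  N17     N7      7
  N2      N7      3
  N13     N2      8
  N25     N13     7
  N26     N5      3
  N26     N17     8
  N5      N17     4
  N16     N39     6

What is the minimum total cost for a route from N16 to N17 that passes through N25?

Shortest N16→N25: N16 → N26 → N25 = 6
Best N25 to N17: N25 → N5 → N17 costing 6
Total via N25: 6 + 6 = 12.

12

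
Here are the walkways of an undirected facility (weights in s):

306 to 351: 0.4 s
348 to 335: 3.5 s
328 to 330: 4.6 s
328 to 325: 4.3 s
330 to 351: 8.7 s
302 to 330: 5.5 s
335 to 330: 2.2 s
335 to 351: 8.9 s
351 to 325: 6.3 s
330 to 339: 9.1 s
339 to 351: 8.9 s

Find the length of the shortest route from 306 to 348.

12.8 s

Candidate routes:
306 → 351 → 330 → 335 → 348: 0.4+8.7+2.2+3.5 = 14.8
306 → 351 → 335 → 348: 0.4+8.9+3.5 = 12.8
The minimum is 12.8 s via 306 → 351 → 335 → 348.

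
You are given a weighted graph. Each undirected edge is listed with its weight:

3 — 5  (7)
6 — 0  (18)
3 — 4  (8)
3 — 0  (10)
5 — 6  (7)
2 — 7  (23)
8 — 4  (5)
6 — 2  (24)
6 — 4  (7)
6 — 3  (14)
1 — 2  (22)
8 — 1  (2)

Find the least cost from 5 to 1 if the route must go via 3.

22

Shortest 5→3: 5–3 = 7
Best 3 to 1: 3–4–8–1 costing 15
Total via 3: 7 + 15 = 22.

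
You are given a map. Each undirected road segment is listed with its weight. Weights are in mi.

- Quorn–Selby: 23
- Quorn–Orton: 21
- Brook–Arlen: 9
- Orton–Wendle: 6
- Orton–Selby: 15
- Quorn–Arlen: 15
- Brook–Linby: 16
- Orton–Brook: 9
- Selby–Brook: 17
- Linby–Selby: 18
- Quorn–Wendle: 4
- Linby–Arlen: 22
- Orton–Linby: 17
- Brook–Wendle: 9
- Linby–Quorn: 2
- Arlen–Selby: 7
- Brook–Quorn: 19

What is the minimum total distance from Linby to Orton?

Candidate routes:
Linby–Quorn–Wendle–Brook–Orton: 2+4+9+9 = 24
Linby–Quorn–Wendle–Orton: 2+4+6 = 12
Linby–Quorn–Orton: 2+21 = 23
Linby–Orton: 17 = 17
The minimum is 12 mi via Linby–Quorn–Wendle–Orton.

12 mi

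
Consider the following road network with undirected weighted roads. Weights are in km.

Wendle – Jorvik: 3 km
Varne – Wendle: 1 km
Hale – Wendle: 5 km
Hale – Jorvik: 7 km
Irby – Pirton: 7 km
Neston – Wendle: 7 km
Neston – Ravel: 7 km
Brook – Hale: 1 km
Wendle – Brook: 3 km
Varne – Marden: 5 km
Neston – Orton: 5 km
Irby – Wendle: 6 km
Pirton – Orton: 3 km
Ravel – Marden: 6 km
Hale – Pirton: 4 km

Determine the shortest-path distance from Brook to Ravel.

15 km

Candidate routes:
Brook → Hale → Wendle → Varne → Marden → Ravel: 1+5+1+5+6 = 18
Brook → Wendle → Neston → Ravel: 3+7+7 = 17
Brook → Wendle → Varne → Marden → Ravel: 3+1+5+6 = 15
Cheapest is Brook → Wendle → Varne → Marden → Ravel at 15 km.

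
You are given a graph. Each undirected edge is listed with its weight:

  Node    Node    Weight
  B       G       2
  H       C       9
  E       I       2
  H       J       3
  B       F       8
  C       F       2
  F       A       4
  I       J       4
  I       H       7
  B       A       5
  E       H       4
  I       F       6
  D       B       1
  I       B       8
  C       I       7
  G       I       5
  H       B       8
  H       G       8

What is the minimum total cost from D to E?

Running Dijkstra from D:
D: 0
B: 1  (via D)
G: 3  (via B)
A: 6  (via B)
I: 8  (via G)
F: 9  (via B)
H: 9  (via B)
E: 10  (via I)
Shortest route: D → B → G → I → E = 10.

10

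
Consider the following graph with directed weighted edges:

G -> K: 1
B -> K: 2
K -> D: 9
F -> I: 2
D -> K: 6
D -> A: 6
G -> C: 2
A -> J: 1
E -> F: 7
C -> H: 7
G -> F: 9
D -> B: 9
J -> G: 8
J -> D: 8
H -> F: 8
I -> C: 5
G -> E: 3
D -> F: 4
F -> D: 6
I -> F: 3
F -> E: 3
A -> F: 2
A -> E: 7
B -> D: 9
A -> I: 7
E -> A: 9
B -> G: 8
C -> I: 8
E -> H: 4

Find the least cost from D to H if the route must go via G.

22

Best D to G: D–A–J–G costing 15
Shortest G→H: G–E–H = 7
Total via G: 15 + 7 = 22.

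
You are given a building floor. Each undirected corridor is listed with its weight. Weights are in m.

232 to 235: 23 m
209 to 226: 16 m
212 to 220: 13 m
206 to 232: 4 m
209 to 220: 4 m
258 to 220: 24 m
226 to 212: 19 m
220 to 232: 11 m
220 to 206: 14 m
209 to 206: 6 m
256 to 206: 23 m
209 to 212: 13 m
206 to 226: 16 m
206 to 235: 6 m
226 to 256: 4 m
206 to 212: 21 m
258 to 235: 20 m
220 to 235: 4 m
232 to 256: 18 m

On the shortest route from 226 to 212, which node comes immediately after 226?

212

Candidate routes:
226 → 209 → 212: 16+13 = 29
226 → 212: 19 = 19
226 → 209 → 220 → 212: 16+4+13 = 33
The minimum is 19 m via 226 → 212.
So from 226 the first move is to 212.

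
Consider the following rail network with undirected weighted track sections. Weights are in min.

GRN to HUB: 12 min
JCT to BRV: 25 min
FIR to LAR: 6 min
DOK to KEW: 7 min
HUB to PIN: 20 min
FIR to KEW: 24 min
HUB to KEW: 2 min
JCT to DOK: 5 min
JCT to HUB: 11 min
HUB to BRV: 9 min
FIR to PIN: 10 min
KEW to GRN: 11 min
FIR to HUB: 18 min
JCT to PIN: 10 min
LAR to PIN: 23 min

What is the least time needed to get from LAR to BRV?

33 min

Settle nodes by increasing distance from LAR:
LAR: 0
FIR: 6  (via LAR)
PIN: 16  (via FIR)
HUB: 24  (via FIR)
JCT: 26  (via PIN)
KEW: 26  (via HUB)
DOK: 31  (via JCT)
BRV: 33  (via HUB)
Shortest route: LAR–FIR–HUB–BRV = 33 min.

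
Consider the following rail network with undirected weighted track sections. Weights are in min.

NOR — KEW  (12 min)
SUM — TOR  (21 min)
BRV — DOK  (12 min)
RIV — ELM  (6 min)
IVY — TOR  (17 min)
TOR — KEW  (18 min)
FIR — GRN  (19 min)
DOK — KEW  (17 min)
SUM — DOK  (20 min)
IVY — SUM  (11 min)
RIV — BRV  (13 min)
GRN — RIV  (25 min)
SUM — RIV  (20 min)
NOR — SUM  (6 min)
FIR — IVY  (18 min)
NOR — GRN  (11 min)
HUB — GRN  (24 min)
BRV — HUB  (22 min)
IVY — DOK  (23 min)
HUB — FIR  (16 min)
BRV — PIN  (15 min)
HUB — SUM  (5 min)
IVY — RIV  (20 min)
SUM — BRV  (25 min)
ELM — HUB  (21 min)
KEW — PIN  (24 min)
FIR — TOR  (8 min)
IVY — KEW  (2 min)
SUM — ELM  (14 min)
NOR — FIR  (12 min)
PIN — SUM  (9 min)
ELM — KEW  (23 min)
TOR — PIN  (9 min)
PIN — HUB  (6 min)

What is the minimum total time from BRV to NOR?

Running Dijkstra from BRV:
BRV: 0
DOK: 12  (via BRV)
RIV: 13  (via BRV)
PIN: 15  (via BRV)
ELM: 19  (via RIV)
HUB: 21  (via PIN)
SUM: 24  (via PIN)
TOR: 24  (via PIN)
KEW: 29  (via DOK)
NOR: 30  (via SUM)
Shortest route: BRV–PIN–SUM–NOR = 30 min.

30 min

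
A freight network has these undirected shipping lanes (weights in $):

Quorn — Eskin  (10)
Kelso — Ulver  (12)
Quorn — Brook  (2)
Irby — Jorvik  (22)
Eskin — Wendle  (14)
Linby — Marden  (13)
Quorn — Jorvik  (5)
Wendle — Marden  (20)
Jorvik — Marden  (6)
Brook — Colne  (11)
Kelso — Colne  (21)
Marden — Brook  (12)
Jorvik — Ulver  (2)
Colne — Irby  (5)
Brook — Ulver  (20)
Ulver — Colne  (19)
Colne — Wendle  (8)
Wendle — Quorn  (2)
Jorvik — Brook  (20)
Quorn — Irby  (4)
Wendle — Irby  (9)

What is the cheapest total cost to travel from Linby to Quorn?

Candidate routes:
Linby → Marden → Brook → Quorn: 13+12+2 = 27
Linby → Marden → Jorvik → Quorn: 13+6+5 = 24
Linby → Marden → Jorvik → Brook → Quorn: 13+6+20+2 = 41
Linby → Marden → Wendle → Quorn: 13+20+2 = 35
The minimum is $24 via Linby → Marden → Jorvik → Quorn.

$24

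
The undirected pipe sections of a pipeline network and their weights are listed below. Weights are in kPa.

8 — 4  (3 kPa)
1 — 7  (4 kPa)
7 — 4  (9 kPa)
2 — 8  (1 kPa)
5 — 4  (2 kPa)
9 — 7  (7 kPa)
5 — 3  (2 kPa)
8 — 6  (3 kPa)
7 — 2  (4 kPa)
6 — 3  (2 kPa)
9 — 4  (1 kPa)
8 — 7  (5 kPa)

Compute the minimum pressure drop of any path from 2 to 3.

6 kPa

Running Dijkstra from 2:
2: 0
8: 1  (via 2)
4: 4  (via 8)
6: 4  (via 8)
7: 4  (via 2)
9: 5  (via 4)
3: 6  (via 6)
Shortest route: 2 → 8 → 6 → 3 = 6 kPa.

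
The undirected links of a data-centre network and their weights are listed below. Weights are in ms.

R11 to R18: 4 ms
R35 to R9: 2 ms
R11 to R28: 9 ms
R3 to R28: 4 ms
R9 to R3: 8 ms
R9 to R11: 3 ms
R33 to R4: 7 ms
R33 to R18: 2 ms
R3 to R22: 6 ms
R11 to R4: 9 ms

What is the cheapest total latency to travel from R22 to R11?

17 ms

Enumerating some paths:
R22–R3–R28–R11: 6+4+9 = 19
R22–R3–R9–R11: 6+8+3 = 17
Cheapest is R22–R3–R9–R11 at 17 ms.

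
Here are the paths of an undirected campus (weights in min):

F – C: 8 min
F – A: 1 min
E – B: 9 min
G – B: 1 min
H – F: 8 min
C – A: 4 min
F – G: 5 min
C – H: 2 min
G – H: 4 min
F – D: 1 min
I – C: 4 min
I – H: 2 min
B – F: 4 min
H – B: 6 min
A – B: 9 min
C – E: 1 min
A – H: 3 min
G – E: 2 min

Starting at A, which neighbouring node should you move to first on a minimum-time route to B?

Candidate routes:
A → F → G → B: 1+5+1 = 7
A → C → E → G → B: 4+1+2+1 = 8
A → H → G → B: 3+4+1 = 8
A → F → B: 1+4 = 5
Cheapest is A → F → B at 5 min.
So from A the first move is to F.

F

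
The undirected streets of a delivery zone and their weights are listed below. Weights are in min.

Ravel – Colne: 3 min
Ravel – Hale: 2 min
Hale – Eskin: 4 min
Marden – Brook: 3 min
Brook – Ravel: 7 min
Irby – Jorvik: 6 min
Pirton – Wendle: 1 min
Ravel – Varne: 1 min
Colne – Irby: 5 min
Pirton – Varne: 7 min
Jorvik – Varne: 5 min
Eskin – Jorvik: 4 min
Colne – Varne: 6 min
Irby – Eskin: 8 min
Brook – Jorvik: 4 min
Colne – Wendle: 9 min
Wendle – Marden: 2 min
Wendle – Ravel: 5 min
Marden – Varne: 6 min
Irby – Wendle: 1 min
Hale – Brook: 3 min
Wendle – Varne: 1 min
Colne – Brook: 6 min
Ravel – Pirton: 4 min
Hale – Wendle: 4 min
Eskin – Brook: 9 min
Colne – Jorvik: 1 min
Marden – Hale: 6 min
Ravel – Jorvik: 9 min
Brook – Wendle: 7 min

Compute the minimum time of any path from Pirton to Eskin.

9 min

Running Dijkstra from Pirton:
Pirton: 0
Wendle: 1  (via Pirton)
Varne: 2  (via Wendle)
Irby: 2  (via Wendle)
Marden: 3  (via Wendle)
Ravel: 3  (via Varne)
Hale: 5  (via Wendle)
Colne: 6  (via Ravel)
Brook: 6  (via Marden)
Jorvik: 7  (via Varne)
Eskin: 9  (via Hale)
Shortest route: Pirton–Wendle–Hale–Eskin = 9 min.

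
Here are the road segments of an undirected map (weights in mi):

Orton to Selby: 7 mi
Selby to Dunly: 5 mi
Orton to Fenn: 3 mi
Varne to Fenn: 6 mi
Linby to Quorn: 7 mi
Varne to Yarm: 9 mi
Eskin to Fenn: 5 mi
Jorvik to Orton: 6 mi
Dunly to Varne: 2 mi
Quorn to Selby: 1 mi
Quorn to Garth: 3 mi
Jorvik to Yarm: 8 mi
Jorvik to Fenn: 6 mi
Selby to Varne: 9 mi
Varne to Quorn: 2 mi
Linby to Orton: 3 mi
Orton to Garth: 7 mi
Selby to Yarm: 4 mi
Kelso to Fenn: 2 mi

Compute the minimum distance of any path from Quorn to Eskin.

13 mi

Candidate routes:
Quorn - Selby - Orton - Fenn - Eskin: 1+7+3+5 = 16
Quorn - Varne - Fenn - Eskin: 2+6+5 = 13
Quorn - Linby - Orton - Fenn - Eskin: 7+3+3+5 = 18
The minimum is 13 mi via Quorn - Varne - Fenn - Eskin.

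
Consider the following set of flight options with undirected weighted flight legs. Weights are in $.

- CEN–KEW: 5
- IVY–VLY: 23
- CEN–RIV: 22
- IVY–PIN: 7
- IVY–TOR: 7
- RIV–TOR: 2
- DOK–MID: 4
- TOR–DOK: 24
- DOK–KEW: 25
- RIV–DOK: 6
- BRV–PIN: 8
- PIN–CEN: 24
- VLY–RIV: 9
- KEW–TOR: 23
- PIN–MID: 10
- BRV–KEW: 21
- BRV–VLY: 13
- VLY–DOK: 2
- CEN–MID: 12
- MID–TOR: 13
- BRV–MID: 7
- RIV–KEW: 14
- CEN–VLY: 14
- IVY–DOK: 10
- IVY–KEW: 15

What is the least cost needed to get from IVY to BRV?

$15

Running Dijkstra from IVY:
IVY: 0
PIN: 7  (via IVY)
TOR: 7  (via IVY)
RIV: 9  (via TOR)
DOK: 10  (via IVY)
VLY: 12  (via DOK)
MID: 14  (via DOK)
BRV: 15  (via PIN)
Shortest route: IVY–PIN–BRV = $15.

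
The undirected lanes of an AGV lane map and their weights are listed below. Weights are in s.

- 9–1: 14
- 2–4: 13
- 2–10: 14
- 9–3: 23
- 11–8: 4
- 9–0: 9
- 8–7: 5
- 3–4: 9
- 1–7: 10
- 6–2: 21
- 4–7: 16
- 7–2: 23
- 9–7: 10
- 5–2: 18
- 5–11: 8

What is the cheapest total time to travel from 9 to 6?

54 s

Compare a few routes:
9 → 7 → 4 → 2 → 6: 10+16+13+21 = 60
9 → 7 → 8 → 11 → 5 → 2 → 6: 10+5+4+8+18+21 = 66
9 → 3 → 4 → 2 → 6: 23+9+13+21 = 66
9 → 7 → 2 → 6: 10+23+21 = 54
The minimum is 54 s via 9 → 7 → 2 → 6.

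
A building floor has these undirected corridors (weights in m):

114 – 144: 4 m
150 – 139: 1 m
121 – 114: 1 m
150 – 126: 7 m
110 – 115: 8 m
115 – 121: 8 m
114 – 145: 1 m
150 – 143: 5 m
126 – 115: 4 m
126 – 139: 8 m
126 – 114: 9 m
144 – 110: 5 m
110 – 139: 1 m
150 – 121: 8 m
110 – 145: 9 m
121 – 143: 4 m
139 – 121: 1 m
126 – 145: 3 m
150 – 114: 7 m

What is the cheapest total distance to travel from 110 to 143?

6 m

Enumerating some paths:
110 → 139 → 121 → 143: 1+1+4 = 6
110 → 139 → 150 → 143: 1+1+5 = 7
The minimum is 6 m via 110 → 139 → 121 → 143.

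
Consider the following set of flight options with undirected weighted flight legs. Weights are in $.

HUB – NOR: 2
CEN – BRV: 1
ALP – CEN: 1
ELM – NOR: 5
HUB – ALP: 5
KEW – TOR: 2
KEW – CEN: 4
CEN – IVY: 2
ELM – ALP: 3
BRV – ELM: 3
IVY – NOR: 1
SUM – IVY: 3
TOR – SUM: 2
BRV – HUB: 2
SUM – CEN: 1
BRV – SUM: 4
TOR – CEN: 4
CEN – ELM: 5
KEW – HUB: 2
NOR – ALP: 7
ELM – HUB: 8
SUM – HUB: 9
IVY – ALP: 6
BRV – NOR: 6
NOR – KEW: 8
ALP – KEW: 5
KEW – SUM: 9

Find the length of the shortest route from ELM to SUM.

Settle nodes by increasing distance from ELM:
ELM: 0
BRV: 3  (via ELM)
ALP: 3  (via ELM)
CEN: 4  (via BRV)
SUM: 5  (via CEN)
Shortest route: ELM–BRV–CEN–SUM = $5.

$5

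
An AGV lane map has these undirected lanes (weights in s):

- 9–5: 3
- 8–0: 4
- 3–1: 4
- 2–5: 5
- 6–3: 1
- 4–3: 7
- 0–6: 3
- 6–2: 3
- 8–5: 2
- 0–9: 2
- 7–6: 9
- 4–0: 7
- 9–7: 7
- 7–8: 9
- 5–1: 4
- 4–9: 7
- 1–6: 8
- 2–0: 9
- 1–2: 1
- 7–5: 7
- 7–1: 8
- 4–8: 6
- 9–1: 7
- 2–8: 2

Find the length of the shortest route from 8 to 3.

6 s

Enumerating some paths:
8 - 2 - 1 - 3: 2+1+4 = 7
8 - 5 - 1 - 3: 2+4+4 = 10
8 - 2 - 6 - 3: 2+3+1 = 6
8 - 0 - 6 - 3: 4+3+1 = 8
Cheapest is 8 - 2 - 6 - 3 at 6 s.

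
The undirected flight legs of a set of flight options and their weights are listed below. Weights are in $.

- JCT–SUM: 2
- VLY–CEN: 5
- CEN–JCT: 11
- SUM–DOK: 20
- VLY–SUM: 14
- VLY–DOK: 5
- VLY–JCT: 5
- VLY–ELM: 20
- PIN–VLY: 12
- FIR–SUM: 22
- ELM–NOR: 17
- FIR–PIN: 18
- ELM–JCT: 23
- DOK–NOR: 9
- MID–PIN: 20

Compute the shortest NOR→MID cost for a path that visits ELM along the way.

Best NOR to ELM: NOR → ELM costing 17
Best ELM to MID: ELM → VLY → PIN → MID costing 52
Total via ELM: 17 + 52 = $69.

$69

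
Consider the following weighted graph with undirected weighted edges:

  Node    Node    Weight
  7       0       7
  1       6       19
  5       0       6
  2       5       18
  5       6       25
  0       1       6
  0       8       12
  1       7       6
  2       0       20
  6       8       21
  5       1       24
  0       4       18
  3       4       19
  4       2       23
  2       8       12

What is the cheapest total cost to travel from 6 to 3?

Enumerating some paths:
6 → 5 → 0 → 4 → 3: 25+6+18+19 = 68
6 → 1 → 0 → 4 → 3: 19+6+18+19 = 62
6 → 1 → 7 → 0 → 4 → 3: 19+6+7+18+19 = 69
6 → 8 → 0 → 4 → 3: 21+12+18+19 = 70
Cheapest is 6 → 1 → 0 → 4 → 3 at 62.

62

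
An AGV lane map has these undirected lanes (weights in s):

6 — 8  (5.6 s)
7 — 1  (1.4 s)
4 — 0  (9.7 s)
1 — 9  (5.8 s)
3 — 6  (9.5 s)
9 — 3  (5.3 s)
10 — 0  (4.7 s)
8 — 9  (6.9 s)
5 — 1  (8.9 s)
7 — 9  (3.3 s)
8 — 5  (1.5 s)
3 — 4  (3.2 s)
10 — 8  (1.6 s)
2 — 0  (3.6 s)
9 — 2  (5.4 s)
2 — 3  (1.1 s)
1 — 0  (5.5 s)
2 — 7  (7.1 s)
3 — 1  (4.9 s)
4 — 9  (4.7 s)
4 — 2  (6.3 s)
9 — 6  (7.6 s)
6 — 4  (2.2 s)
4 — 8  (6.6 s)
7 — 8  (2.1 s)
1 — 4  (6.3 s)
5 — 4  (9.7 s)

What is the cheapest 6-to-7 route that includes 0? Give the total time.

Shortest 6→0: 6–4–3–2–0 = 10.1
Best 0 to 7: 0–1–7 costing 6.9
Total via 0: 10.1 + 6.9 = 17 s.

17 s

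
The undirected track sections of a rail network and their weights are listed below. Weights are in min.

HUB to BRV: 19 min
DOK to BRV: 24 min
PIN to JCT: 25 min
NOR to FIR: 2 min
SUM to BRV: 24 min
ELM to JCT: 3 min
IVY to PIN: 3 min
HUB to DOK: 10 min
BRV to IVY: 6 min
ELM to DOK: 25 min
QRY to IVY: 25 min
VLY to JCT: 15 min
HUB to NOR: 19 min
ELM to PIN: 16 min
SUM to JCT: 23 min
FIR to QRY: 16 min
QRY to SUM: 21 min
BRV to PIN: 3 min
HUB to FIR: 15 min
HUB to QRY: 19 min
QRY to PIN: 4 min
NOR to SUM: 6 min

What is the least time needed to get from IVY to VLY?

37 min

Running Dijkstra from IVY:
IVY: 0
PIN: 3  (via IVY)
BRV: 6  (via IVY)
QRY: 7  (via PIN)
ELM: 19  (via PIN)
JCT: 22  (via ELM)
FIR: 23  (via QRY)
NOR: 25  (via FIR)
HUB: 25  (via BRV)
SUM: 28  (via QRY)
DOK: 30  (via BRV)
VLY: 37  (via JCT)
Shortest route: IVY–PIN–ELM–JCT–VLY = 37 min.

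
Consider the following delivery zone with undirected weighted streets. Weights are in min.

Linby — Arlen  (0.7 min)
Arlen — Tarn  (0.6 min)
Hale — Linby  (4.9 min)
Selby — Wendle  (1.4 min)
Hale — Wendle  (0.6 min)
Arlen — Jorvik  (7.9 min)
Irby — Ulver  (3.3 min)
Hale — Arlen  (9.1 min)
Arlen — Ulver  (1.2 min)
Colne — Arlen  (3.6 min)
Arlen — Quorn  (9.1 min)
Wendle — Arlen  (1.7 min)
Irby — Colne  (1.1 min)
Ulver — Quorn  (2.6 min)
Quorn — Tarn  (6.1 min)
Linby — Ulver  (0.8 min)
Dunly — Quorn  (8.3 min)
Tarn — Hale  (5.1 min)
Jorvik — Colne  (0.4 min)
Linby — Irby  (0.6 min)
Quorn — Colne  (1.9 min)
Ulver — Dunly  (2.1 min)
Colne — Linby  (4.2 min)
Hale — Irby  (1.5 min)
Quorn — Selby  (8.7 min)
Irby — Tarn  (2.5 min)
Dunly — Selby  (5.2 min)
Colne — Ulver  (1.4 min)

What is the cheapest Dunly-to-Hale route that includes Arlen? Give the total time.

Best Dunly to Arlen: Dunly → Ulver → Arlen costing 3.3
Shortest Arlen→Hale: Arlen → Wendle → Hale = 2.3
Total via Arlen: 3.3 + 2.3 = 5.6 min.

5.6 min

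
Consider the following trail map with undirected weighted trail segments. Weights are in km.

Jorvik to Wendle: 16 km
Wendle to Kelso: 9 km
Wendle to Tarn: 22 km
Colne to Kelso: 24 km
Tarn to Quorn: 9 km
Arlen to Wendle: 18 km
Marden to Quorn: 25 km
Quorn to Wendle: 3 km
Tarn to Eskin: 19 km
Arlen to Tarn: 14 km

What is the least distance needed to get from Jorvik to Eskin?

47 km

Settle nodes by increasing distance from Jorvik:
Jorvik: 0
Wendle: 16  (via Jorvik)
Quorn: 19  (via Wendle)
Kelso: 25  (via Wendle)
Tarn: 28  (via Quorn)
Arlen: 34  (via Wendle)
Marden: 44  (via Quorn)
Eskin: 47  (via Tarn)
Shortest route: Jorvik–Wendle–Quorn–Tarn–Eskin = 47 km.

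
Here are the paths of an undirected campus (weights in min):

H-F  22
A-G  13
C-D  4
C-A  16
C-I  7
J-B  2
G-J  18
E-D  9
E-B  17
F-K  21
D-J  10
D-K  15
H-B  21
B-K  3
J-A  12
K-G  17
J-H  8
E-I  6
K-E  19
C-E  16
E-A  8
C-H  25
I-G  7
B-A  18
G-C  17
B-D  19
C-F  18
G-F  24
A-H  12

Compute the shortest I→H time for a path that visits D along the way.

29 min

Best I to D: I → C → D costing 11
Shortest D→H: D → J → H = 18
Total via D: 11 + 18 = 29 min.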